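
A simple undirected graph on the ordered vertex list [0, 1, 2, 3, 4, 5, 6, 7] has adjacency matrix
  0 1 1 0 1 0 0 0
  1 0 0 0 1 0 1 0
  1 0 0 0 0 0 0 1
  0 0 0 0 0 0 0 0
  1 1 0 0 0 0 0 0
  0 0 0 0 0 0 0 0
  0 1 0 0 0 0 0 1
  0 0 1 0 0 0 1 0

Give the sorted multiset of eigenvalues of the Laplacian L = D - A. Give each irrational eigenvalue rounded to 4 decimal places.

[0, 0, 0, 1, 1.5858, 3, 4, 4.4142]

With the vertex order [0, 1, 2, 3, 4, 5, 6, 7], the degrees are [3, 3, 2, 0, 2, 0, 2, 2], giving D = diag(3, 3, 2, 0, 2, 0, 2, 2) and L = D - A. Since every row of L sums to 0, the all-ones vector is in the kernel and 0 is an eigenvalue. The 3 zero eigenvalues correspond to the 3 connected components. There are 3 zeros in the spectrum, matching the 3 components. The eigenvalues sum to 14, which equals trace(L) = 2|E|.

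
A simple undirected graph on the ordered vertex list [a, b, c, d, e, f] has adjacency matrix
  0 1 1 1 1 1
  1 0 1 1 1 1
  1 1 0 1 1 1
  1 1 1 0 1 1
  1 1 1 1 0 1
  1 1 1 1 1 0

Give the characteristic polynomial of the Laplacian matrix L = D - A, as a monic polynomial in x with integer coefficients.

Reading degrees in the order [a, b, c, d, e, f] gives [5, 5, 5, 5, 5, 5]; set D = diag(5, 5, 5, 5, 5, 5) and form L = D - A. L has integer entries, so p(x) = det(xI - L) has integer coefficients. Expanding the determinant yields x^6 - 30x^5 + 360x^4 - 2160x^3 + 6480x^2 - 7776x. The coefficient of x^5 equals -trace(L) = -30, matching the sum of degrees. There is one zero in the spectrum, matching the 1 component.

x^6 - 30x^5 + 360x^4 - 2160x^3 + 6480x^2 - 7776x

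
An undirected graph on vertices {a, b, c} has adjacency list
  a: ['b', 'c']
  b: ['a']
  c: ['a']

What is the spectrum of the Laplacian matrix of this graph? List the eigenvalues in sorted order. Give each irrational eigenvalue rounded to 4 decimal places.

With the vertex order [a, b, c], the degrees are [2, 1, 1], giving D = diag(2, 1, 1) and L = D - A. Since every row of L sums to 0, the all-ones vector is in the kernel and 0 is an eigenvalue. The single zero eigenvalue shows the graph is connected.

[0, 1, 3]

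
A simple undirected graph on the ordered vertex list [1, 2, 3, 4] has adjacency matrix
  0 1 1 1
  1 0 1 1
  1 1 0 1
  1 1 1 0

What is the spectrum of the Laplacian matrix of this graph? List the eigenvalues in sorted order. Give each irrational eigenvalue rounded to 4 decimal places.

Reading degrees in the order [1, 2, 3, 4] gives [3, 3, 3, 3]; set D = diag(3, 3, 3, 3) and form L = D - A. Diagonalising L (or applying a numerical eigensolver to the 4x4 matrix) gives the spectrum above. The eigenvalues sum to 12, which equals trace(L) = 2|E|. The largest eigenvalue, 4, is at most the vertex count 4.

[0, 4, 4, 4]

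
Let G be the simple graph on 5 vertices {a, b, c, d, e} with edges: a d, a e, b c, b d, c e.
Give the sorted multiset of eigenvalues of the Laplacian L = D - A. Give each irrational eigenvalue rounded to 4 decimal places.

Each diagonal entry of L is the vertex degree and each off-diagonal entry is -1 where an edge is present, 0 otherwise; in the order [a, b, c, d, e] the diagonal is [2, 2, 2, 2, 2]. Since every row of L sums to 0, the all-ones vector is in the kernel and 0 is an eigenvalue. The single zero eigenvalue shows the graph is connected. By the matrix-tree theorem the graph has (1/5) * product of the nonzero eigenvalues = 5 spanning trees. The largest eigenvalue, 3.6180, is at most the vertex count 5.

[0, 1.3820, 1.3820, 3.6180, 3.6180]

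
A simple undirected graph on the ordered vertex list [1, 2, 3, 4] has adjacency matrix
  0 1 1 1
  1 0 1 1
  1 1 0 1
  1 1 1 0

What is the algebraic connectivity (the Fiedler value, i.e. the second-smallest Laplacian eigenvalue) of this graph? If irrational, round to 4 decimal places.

4

Reading degrees in the order [1, 2, 3, 4] gives [3, 3, 3, 3]; set D = diag(3, 3, 3, 3) and form L = D - A. The sorted Laplacian eigenvalues are [0, 4, 4, 4]; the algebraic connectivity is the second entry, 4.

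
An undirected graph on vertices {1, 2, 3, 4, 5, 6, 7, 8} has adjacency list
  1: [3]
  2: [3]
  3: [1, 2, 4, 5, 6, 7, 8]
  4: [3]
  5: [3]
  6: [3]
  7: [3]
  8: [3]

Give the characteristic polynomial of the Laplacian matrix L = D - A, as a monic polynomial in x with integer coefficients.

Each diagonal entry of L is the vertex degree and each off-diagonal entry is -1 where an edge is present, 0 otherwise; in the order [1, 2, 3, 4, 5, 6, 7, 8] the diagonal is [1, 1, 7, 1, 1, 1, 1, 1]. L has integer entries, so p(x) = det(xI - L) has integer coefficients. Expanding the determinant yields x^8 - 14x^7 + 63x^6 - 140x^5 + 175x^4 - 126x^3 + 49x^2 - 8x. The coefficient of x^7 equals -trace(L) = -14, matching the sum of degrees. There is one zero in the spectrum, matching the 1 component.

x^8 - 14x^7 + 63x^6 - 140x^5 + 175x^4 - 126x^3 + 49x^2 - 8x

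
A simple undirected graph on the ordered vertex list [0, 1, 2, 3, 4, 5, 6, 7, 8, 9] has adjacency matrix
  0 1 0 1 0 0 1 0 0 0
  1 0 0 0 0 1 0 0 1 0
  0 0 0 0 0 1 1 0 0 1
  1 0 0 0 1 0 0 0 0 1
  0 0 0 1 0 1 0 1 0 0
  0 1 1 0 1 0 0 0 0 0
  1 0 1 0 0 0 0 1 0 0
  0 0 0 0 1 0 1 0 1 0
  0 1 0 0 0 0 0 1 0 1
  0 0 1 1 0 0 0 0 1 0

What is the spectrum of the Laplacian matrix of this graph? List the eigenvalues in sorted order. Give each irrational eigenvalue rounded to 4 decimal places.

[0, 2, 2, 2, 2, 2, 5, 5, 5, 5]

With the vertex order [0, 1, 2, 3, 4, 5, 6, 7, 8, 9], the degrees are [3, 3, 3, 3, 3, 3, 3, 3, 3, 3], giving D = diag(3, 3, 3, 3, 3, 3, 3, 3, 3, 3) and L = D - A. L is symmetric positive semidefinite, so every eigenvalue is real and nonnegative. The single zero eigenvalue shows the graph is connected. By the matrix-tree theorem the graph has (1/10) * product of the nonzero eigenvalues = 2000 spanning trees.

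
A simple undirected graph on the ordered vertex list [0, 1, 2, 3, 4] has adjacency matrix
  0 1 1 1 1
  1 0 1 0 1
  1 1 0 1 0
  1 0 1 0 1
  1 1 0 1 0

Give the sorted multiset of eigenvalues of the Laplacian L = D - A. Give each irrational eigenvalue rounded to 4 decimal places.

Reading degrees in the order [0, 1, 2, 3, 4] gives [4, 3, 3, 3, 3]; set D = diag(4, 3, 3, 3, 3) and form L = D - A. L is symmetric positive semidefinite, so every eigenvalue is real and nonnegative. The single zero eigenvalue shows the graph is connected. The largest eigenvalue, 5, is at most the vertex count 5.

[0, 3, 3, 5, 5]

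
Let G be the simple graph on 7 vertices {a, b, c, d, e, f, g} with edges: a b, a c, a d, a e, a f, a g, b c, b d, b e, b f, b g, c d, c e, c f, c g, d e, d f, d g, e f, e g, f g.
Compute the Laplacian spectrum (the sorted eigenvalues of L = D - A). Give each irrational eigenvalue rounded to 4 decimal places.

Each diagonal entry of L is the vertex degree and each off-diagonal entry is -1 where an edge is present, 0 otherwise; in the order [a, b, c, d, e, f, g] the diagonal is [6, 6, 6, 6, 6, 6, 6]. The multiplicity of 0 as a Laplacian eigenvalue equals the number of connected components. The single zero eigenvalue shows the graph is connected. By the matrix-tree theorem the graph has (1/7) * product of the nonzero eigenvalues = 16807 spanning trees.

[0, 7, 7, 7, 7, 7, 7]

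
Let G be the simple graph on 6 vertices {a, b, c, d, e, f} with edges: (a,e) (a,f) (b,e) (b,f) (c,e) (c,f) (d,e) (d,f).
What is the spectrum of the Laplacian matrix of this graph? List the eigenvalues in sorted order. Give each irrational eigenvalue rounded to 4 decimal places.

With the vertex order [a, b, c, d, e, f], the degrees are [2, 2, 2, 2, 4, 4], giving D = diag(2, 2, 2, 2, 4, 4) and L = D - A. Diagonalising L (or applying a numerical eigensolver to the 6x6 matrix) gives the spectrum above. The single zero eigenvalue shows the graph is connected. The largest eigenvalue, 6, is at most the vertex count 6.

[0, 2, 2, 2, 4, 6]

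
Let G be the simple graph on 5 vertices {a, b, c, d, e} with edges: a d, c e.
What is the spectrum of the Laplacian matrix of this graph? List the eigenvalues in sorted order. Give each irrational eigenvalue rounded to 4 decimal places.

[0, 0, 0, 2, 2]

Reading degrees in the order [a, b, c, d, e] gives [1, 0, 1, 1, 1]; set D = diag(1, 0, 1, 1, 1) and form L = D - A. Diagonalising L (or applying a numerical eigensolver to the 5x5 matrix) gives the spectrum above. The 3 zero eigenvalues correspond to the 3 connected components. The largest eigenvalue, 2, is at most the vertex count 5. The eigenvalues sum to 4, which equals trace(L) = 2|E|.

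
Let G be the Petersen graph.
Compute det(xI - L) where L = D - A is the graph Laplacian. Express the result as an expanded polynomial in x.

The graph has 10 vertices and degree multiset [3, 3, 3, 3, 3, 3, 3, 3, 3, 3]; D is the diagonal matrix of degrees and L = D - A. The eigenvalues of L are [0, 2, 2, 2, 2, 2, 5, 5, 5, 5]; the characteristic polynomial is the product of (x - lambda_i), which multiplies out to x^10 - 30x^9 + 390x^8 - 2880x^7 + 13305x^6 - 39882x^5 + 77640x^4 - 94800x^3 + 66000x^2 - 20000x. Since p(0) = det(-L) = 0, x divides p(x). By the matrix-tree theorem the graph has (1/10) * product of the nonzero eigenvalues = 2000 spanning trees. There is one zero in the spectrum, matching the 1 component.

x^10 - 30x^9 + 390x^8 - 2880x^7 + 13305x^6 - 39882x^5 + 77640x^4 - 94800x^3 + 66000x^2 - 20000x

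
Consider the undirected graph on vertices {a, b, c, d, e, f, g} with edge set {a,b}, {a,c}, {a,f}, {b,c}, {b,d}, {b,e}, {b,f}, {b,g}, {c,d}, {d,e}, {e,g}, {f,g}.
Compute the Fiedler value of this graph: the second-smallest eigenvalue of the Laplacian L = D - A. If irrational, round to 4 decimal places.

2

Each diagonal entry of L is the vertex degree and each off-diagonal entry is -1 where an edge is present, 0 otherwise; in the order [a, b, c, d, e, f, g] the diagonal is [3, 6, 3, 3, 3, 3, 3]. The sorted Laplacian eigenvalues are [0, 2, 2, 4, 4, 5, 7]; the algebraic connectivity is the second entry, 2.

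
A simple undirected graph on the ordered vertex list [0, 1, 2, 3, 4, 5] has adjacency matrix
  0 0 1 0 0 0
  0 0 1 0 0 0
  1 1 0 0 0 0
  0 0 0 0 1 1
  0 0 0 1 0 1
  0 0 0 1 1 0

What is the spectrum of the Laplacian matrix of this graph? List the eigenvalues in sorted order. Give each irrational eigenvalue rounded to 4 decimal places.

Reading degrees in the order [0, 1, 2, 3, 4, 5] gives [1, 1, 2, 2, 2, 2]; set D = diag(1, 1, 2, 2, 2, 2) and form L = D - A. The multiplicity of 0 as a Laplacian eigenvalue equals the number of connected components. The 2 zero eigenvalues correspond to the 2 connected components. The largest eigenvalue, 3, is at most the vertex count 6.

[0, 0, 1, 3, 3, 3]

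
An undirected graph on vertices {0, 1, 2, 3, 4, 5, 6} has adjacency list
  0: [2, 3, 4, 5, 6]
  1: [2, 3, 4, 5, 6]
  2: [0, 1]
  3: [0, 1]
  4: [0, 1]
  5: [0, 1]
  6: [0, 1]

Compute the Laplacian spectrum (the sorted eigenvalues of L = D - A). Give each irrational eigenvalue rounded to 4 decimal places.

[0, 2, 2, 2, 2, 5, 7]

With the vertex order [0, 1, 2, 3, 4, 5, 6], the degrees are [5, 5, 2, 2, 2, 2, 2], giving D = diag(5, 5, 2, 2, 2, 2, 2) and L = D - A. Diagonalising L (or applying a numerical eigensolver to the 7x7 matrix) gives the spectrum above. There is one zero in the spectrum, matching the 1 component. The largest eigenvalue, 7, is at most the vertex count 7.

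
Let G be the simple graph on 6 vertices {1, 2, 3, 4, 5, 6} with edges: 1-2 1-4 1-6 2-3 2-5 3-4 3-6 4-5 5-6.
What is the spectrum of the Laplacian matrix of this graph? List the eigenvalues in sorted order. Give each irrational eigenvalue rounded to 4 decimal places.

[0, 3, 3, 3, 3, 6]

Reading degrees in the order [1, 2, 3, 4, 5, 6] gives [3, 3, 3, 3, 3, 3]; set D = diag(3, 3, 3, 3, 3, 3) and form L = D - A. Diagonalising L (or applying a numerical eigensolver to the 6x6 matrix) gives the spectrum above. The single zero eigenvalue shows the graph is connected. The largest eigenvalue, 6, is at most the vertex count 6. The eigenvalues sum to 18, which equals trace(L) = 2|E|.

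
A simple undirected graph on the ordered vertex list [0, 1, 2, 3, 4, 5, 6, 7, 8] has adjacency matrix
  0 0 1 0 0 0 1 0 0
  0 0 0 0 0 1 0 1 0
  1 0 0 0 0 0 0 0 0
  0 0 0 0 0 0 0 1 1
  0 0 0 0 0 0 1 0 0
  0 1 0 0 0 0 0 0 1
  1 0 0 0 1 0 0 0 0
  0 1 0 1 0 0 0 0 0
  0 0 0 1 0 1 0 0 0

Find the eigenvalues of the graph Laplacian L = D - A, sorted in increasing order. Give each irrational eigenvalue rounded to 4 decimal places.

With the vertex order [0, 1, 2, 3, 4, 5, 6, 7, 8], the degrees are [2, 2, 1, 2, 1, 2, 2, 2, 2], giving D = diag(2, 2, 1, 2, 1, 2, 2, 2, 2) and L = D - A. Since every row of L sums to 0, the all-ones vector is in the kernel and 0 is an eigenvalue. The 2 zero eigenvalues correspond to the 2 connected components. There are 2 zeros in the spectrum, matching the 2 components.

[0, 0, 0.5858, 1.3820, 1.3820, 2, 3.4142, 3.6180, 3.6180]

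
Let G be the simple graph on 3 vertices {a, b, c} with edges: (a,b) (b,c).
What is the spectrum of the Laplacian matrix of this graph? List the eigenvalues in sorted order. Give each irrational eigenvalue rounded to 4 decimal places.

[0, 1, 3]

With the vertex order [a, b, c], the degrees are [1, 2, 1], giving D = diag(1, 2, 1) and L = D - A. Since every row of L sums to 0, the all-ones vector is in the kernel and 0 is an eigenvalue. The single zero eigenvalue shows the graph is connected. There is one zero in the spectrum, matching the 1 component.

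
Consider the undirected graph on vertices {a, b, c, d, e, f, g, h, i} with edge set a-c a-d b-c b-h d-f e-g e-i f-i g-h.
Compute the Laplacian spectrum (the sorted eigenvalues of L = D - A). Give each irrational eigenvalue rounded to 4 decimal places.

Reading degrees in the order [a, b, c, d, e, f, g, h, i] gives [2, 2, 2, 2, 2, 2, 2, 2, 2]; set D = diag(2, 2, 2, 2, 2, 2, 2, 2, 2) and form L = D - A. Since every row of L sums to 0, the all-ones vector is in the kernel and 0 is an eigenvalue. The single zero eigenvalue shows the graph is connected. There is one zero in the spectrum, matching the 1 component. The largest eigenvalue, 3.8794, is at most the vertex count 9.

[0, 0.4679, 0.4679, 1.6527, 1.6527, 3, 3, 3.8794, 3.8794]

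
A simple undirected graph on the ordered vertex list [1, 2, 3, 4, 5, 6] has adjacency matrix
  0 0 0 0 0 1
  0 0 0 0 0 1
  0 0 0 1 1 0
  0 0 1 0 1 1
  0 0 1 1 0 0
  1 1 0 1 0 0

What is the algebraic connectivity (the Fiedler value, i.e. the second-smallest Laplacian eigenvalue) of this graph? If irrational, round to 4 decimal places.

0.4384

Each diagonal entry of L is the vertex degree and each off-diagonal entry is -1 where an edge is present, 0 otherwise; in the order [1, 2, 3, 4, 5, 6] the diagonal is [1, 1, 2, 3, 2, 3]. The smallest Laplacian eigenvalue is always 0. The next one, lambda_2 = 0.4384, measures how hard the graph is to disconnect: larger values mean better connectivity. The eigenvalues sum to 12, which equals trace(L) = 2|E|. By the matrix-tree theorem the graph has (1/6) * product of the nonzero eigenvalues = 3 spanning trees.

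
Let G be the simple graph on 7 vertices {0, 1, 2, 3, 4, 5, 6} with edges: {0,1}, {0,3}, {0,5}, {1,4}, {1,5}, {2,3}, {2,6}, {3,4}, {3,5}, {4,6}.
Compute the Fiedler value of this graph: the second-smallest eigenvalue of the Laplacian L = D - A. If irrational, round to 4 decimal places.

Reading degrees in the order [0, 1, 2, 3, 4, 5, 6] gives [3, 3, 2, 4, 3, 3, 2]; set D = diag(3, 3, 2, 4, 3, 3, 2) and form L = D - A. Computing the eigenvalues of L and sorting gives [0, 0.9728, 2.2290, 3.3370, 3.6835, 4, 5.7777]. The Fiedler value lambda_2 = 0.9728 is strictly positive, so the graph is connected.

0.9728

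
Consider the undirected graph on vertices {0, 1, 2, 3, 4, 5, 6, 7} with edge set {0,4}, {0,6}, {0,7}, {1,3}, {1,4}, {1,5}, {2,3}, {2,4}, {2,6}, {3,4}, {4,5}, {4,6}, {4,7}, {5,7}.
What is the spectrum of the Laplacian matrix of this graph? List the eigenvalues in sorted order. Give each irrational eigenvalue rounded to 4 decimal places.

[0, 1.7530, 1.7530, 3.4450, 3.4450, 4.8019, 4.8019, 8]

Reading degrees in the order [0, 1, 2, 3, 4, 5, 6, 7] gives [3, 3, 3, 3, 7, 3, 3, 3]; set D = diag(3, 3, 3, 3, 7, 3, 3, 3) and form L = D - A. Diagonalising L (or applying a numerical eigensolver to the 8x8 matrix) gives the spectrum above. By the matrix-tree theorem the graph has (1/8) * product of the nonzero eigenvalues = 841 spanning trees. There is one zero in the spectrum, matching the 1 component.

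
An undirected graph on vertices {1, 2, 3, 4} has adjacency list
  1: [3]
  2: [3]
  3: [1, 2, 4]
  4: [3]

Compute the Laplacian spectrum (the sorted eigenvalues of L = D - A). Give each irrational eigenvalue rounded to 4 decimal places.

Each diagonal entry of L is the vertex degree and each off-diagonal entry is -1 where an edge is present, 0 otherwise; in the order [1, 2, 3, 4] the diagonal is [1, 1, 3, 1]. Since every row of L sums to 0, the all-ones vector is in the kernel and 0 is an eigenvalue. By the matrix-tree theorem the graph has (1/4) * product of the nonzero eigenvalues = 1 spanning tree.

[0, 1, 1, 4]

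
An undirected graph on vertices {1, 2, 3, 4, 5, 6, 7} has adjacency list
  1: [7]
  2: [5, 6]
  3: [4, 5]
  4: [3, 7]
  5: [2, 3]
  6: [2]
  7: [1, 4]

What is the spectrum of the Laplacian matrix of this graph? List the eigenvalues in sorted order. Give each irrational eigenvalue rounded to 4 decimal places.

Reading degrees in the order [1, 2, 3, 4, 5, 6, 7] gives [1, 2, 2, 2, 2, 1, 2]; set D = diag(1, 2, 2, 2, 2, 1, 2) and form L = D - A. Diagonalising L (or applying a numerical eigensolver to the 7x7 matrix) gives the spectrum above.

[0, 0.1981, 0.7530, 1.5550, 2.4450, 3.2470, 3.8019]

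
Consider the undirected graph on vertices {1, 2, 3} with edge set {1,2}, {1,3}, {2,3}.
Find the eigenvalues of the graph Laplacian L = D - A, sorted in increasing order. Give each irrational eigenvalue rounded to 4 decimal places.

[0, 3, 3]

Each diagonal entry of L is the vertex degree and each off-diagonal entry is -1 where an edge is present, 0 otherwise; in the order [1, 2, 3] the diagonal is [2, 2, 2]. Since every row of L sums to 0, the all-ones vector is in the kernel and 0 is an eigenvalue. There is one zero in the spectrum, matching the 1 component.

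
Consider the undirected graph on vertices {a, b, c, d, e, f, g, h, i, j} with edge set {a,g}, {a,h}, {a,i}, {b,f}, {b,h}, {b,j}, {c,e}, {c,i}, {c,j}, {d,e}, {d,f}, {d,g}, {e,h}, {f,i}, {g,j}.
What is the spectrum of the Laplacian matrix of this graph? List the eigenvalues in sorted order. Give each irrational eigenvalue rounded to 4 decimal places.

[0, 2, 2, 2, 2, 2, 5, 5, 5, 5]

Each diagonal entry of L is the vertex degree and each off-diagonal entry is -1 where an edge is present, 0 otherwise; in the order [a, b, c, d, e, f, g, h, i, j] the diagonal is [3, 3, 3, 3, 3, 3, 3, 3, 3, 3]. The multiplicity of 0 as a Laplacian eigenvalue equals the number of connected components. The single zero eigenvalue shows the graph is connected. The largest eigenvalue, 5, is at most the vertex count 10. By the matrix-tree theorem the graph has (1/10) * product of the nonzero eigenvalues = 2000 spanning trees.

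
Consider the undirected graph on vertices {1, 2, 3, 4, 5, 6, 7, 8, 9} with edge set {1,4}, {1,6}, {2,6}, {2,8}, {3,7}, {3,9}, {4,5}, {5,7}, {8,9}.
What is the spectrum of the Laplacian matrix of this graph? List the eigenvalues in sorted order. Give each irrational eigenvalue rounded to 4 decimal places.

Reading degrees in the order [1, 2, 3, 4, 5, 6, 7, 8, 9] gives [2, 2, 2, 2, 2, 2, 2, 2, 2]; set D = diag(2, 2, 2, 2, 2, 2, 2, 2, 2) and form L = D - A. Diagonalising L (or applying a numerical eigensolver to the 9x9 matrix) gives the spectrum above. The single zero eigenvalue shows the graph is connected. There is one zero in the spectrum, matching the 1 component.

[0, 0.4679, 0.4679, 1.6527, 1.6527, 3, 3, 3.8794, 3.8794]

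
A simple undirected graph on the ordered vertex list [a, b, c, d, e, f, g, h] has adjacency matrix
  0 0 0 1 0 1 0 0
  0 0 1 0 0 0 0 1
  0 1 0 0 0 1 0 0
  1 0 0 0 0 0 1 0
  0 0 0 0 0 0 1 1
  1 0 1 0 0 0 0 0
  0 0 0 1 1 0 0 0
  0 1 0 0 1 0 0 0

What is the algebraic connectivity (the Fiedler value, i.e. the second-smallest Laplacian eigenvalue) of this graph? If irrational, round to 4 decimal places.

Reading degrees in the order [a, b, c, d, e, f, g, h] gives [2, 2, 2, 2, 2, 2, 2, 2]; set D = diag(2, 2, 2, 2, 2, 2, 2, 2) and form L = D - A. Computing the eigenvalues of L and sorting gives [0, 0.5858, 0.5858, 2, 2, 3.4142, 3.4142, 4]. The Fiedler value lambda_2 = 0.5858 is strictly positive, so the graph is connected. By the matrix-tree theorem the graph has (1/8) * product of the nonzero eigenvalues = 8 spanning trees.

0.5858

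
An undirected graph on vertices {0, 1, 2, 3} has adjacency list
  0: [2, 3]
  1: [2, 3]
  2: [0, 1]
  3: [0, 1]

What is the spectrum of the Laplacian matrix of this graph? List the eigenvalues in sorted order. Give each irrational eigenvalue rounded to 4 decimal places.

Reading degrees in the order [0, 1, 2, 3] gives [2, 2, 2, 2]; set D = diag(2, 2, 2, 2) and form L = D - A. Diagonalising L (or applying a numerical eigensolver to the 4x4 matrix) gives the spectrum above. The eigenvalues sum to 8, which equals trace(L) = 2|E|.

[0, 2, 2, 4]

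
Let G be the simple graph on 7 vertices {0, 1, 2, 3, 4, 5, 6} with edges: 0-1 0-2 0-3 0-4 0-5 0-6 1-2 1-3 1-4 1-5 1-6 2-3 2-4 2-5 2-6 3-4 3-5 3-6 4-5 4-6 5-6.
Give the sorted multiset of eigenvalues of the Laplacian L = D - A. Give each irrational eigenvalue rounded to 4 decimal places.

Each diagonal entry of L is the vertex degree and each off-diagonal entry is -1 where an edge is present, 0 otherwise; in the order [0, 1, 2, 3, 4, 5, 6] the diagonal is [6, 6, 6, 6, 6, 6, 6]. The multiplicity of 0 as a Laplacian eigenvalue equals the number of connected components. The single zero eigenvalue shows the graph is connected. The largest eigenvalue, 7, is at most the vertex count 7.

[0, 7, 7, 7, 7, 7, 7]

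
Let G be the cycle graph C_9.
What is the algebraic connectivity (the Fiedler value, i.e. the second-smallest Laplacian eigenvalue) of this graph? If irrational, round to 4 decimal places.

The graph has 9 vertices and degree multiset [2, 2, 2, 2, 2, 2, 2, 2, 2]; D is the diagonal matrix of degrees and L = D - A. Computing the eigenvalues of L and sorting gives [0, 0.4679, 0.4679, 1.6527, 1.6527, 3, 3, 3.8794, 3.8794]. The Fiedler value lambda_2 = 0.4679 is strictly positive, so the graph is connected. The largest eigenvalue, 3.8794, is at most the vertex count 9. The eigenvalues sum to 18, which equals trace(L) = 2|E|.

0.4679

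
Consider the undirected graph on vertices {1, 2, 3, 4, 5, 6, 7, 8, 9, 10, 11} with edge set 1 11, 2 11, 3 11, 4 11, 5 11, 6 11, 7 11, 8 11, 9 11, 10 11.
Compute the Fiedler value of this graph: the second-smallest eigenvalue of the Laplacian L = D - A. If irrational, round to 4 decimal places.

1

Reading degrees in the order [1, 2, 3, 4, 5, 6, 7, 8, 9, 10, 11] gives [1, 1, 1, 1, 1, 1, 1, 1, 1, 1, 10]; set D = diag(1, 1, 1, 1, 1, 1, 1, 1, 1, 1, 10) and form L = D - A. Computing the eigenvalues of L and sorting gives [0, 1, 1, 1, 1, 1, 1, 1, 1, 1, 11]. The Fiedler value lambda_2 = 1 is strictly positive, so the graph is connected. The eigenvalues sum to 20, which equals trace(L) = 2|E|.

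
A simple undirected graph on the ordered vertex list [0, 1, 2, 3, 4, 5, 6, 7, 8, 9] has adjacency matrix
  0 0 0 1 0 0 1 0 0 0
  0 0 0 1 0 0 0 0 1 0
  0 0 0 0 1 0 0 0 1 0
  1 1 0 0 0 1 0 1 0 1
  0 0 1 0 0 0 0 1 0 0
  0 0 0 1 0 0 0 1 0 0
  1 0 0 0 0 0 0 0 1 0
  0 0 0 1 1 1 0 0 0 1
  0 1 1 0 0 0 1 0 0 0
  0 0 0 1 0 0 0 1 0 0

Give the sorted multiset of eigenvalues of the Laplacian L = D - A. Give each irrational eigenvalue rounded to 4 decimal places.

Each diagonal entry of L is the vertex degree and each off-diagonal entry is -1 where an edge is present, 0 otherwise; in the order [0, 1, 2, 3, 4, 5, 6, 7, 8, 9] the diagonal is [2, 2, 2, 5, 2, 2, 2, 4, 3, 2]. The multiplicity of 0 as a Laplacian eigenvalue equals the number of connected components. The single zero eigenvalue shows the graph is connected. The eigenvalues sum to 26, which equals trace(L) = 2|E|.

[0, 0.7343, 0.8860, 1.5228, 2, 2.4751, 2.8449, 4.3806, 4.9793, 6.1769]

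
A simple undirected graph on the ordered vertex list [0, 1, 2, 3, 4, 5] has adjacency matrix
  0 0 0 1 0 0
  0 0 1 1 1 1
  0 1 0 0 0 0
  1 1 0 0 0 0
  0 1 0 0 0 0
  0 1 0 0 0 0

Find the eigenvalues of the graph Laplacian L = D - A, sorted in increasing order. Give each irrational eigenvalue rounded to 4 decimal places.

[0, 0.4859, 1, 1, 2.4280, 5.0861]

Each diagonal entry of L is the vertex degree and each off-diagonal entry is -1 where an edge is present, 0 otherwise; in the order [0, 1, 2, 3, 4, 5] the diagonal is [1, 4, 1, 2, 1, 1]. L is symmetric positive semidefinite, so every eigenvalue is real and nonnegative. The single zero eigenvalue shows the graph is connected. The eigenvalues sum to 10, which equals trace(L) = 2|E|. By the matrix-tree theorem the graph has (1/6) * product of the nonzero eigenvalues = 1 spanning tree.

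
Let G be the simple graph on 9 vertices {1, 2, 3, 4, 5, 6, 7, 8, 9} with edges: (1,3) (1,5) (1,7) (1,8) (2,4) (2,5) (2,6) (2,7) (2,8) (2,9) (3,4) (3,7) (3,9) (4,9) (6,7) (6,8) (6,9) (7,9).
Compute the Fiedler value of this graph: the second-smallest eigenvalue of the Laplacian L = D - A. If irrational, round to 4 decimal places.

With the vertex order [1, 2, 3, 4, 5, 6, 7, 8, 9], the degrees are [4, 6, 4, 3, 2, 4, 5, 3, 5], giving D = diag(4, 6, 4, 3, 2, 4, 5, 3, 5) and L = D - A. Computing the eigenvalues of L and sorting gives [0, 1.7095, 2.2847, 3.2582, 3.5904, 5.4842, 5.8892, 6.3468, 7.4371]. The Fiedler value lambda_2 = 1.7095 is strictly positive, so the graph is connected. The eigenvalues sum to 36, which equals trace(L) = 2|E|. By the matrix-tree theorem the graph has (1/9) * product of the nonzero eigenvalues = 7739 spanning trees.

1.7095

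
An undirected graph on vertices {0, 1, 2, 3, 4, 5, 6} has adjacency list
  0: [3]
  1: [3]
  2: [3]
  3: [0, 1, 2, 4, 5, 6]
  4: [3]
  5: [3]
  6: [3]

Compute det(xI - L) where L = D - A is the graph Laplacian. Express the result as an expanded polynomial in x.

Reading degrees in the order [0, 1, 2, 3, 4, 5, 6] gives [1, 1, 1, 6, 1, 1, 1]; set D = diag(1, 1, 1, 6, 1, 1, 1) and form L = D - A. L has integer entries, so p(x) = det(xI - L) has integer coefficients. Expanding the determinant yields x^7 - 12x^6 + 45x^5 - 80x^4 + 75x^3 - 36x^2 + 7x. The constant term is 0 because L is singular (the all-ones vector lies in its kernel). By the matrix-tree theorem the graph has (1/7) * product of the nonzero eigenvalues = 1 spanning tree.

x^7 - 12x^6 + 45x^5 - 80x^4 + 75x^3 - 36x^2 + 7x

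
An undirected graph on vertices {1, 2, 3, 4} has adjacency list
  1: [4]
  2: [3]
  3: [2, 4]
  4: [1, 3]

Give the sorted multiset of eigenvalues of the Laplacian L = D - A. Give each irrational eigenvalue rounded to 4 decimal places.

Reading degrees in the order [1, 2, 3, 4] gives [1, 1, 2, 2]; set D = diag(1, 1, 2, 2) and form L = D - A. L is symmetric positive semidefinite, so every eigenvalue is real and nonnegative. By the matrix-tree theorem the graph has (1/4) * product of the nonzero eigenvalues = 1 spanning tree.

[0, 0.5858, 2, 3.4142]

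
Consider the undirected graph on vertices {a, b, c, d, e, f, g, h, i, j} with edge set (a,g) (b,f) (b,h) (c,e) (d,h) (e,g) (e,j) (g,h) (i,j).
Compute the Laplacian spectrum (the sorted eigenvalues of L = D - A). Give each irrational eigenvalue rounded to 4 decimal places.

Reading degrees in the order [a, b, c, d, e, f, g, h, i, j] gives [1, 2, 1, 1, 3, 1, 3, 3, 1, 2]; set D = diag(1, 2, 1, 1, 3, 1, 3, 3, 1, 2) and form L = D - A. L is symmetric positive semidefinite, so every eigenvalue is real and nonnegative. By the matrix-tree theorem the graph has (1/10) * product of the nonzero eigenvalues = 1 spanning tree.

[0, 0.1729, 0.4755, 0.6617, 0.7420, 2, 2.2091, 2.9065, 3.9563, 4.8760]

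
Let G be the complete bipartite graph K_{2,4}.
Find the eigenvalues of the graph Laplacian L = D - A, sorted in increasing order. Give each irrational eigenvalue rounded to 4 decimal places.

[0, 2, 2, 2, 4, 6]

The graph has 6 vertices and degree multiset [4, 4, 2, 2, 2, 2]; D is the diagonal matrix of degrees and L = D - A. Since every row of L sums to 0, the all-ones vector is in the kernel and 0 is an eigenvalue.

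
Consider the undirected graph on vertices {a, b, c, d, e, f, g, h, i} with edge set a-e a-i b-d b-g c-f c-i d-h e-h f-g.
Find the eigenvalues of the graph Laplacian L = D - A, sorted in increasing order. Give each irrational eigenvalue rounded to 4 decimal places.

[0, 0.4679, 0.4679, 1.6527, 1.6527, 3, 3, 3.8794, 3.8794]

With the vertex order [a, b, c, d, e, f, g, h, i], the degrees are [2, 2, 2, 2, 2, 2, 2, 2, 2], giving D = diag(2, 2, 2, 2, 2, 2, 2, 2, 2) and L = D - A. Since every row of L sums to 0, the all-ones vector is in the kernel and 0 is an eigenvalue. The single zero eigenvalue shows the graph is connected. The largest eigenvalue, 3.8794, is at most the vertex count 9.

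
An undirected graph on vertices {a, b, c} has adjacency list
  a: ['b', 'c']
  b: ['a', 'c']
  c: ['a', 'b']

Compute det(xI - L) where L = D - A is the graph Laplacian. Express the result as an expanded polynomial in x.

Reading degrees in the order [a, b, c] gives [2, 2, 2]; set D = diag(2, 2, 2) and form L = D - A. L has integer entries, so p(x) = det(xI - L) has integer coefficients. Expanding the determinant yields x^3 - 6x^2 + 9x. The coefficient of x^2 equals -trace(L) = -6, matching the sum of degrees. By the matrix-tree theorem the graph has (1/3) * product of the nonzero eigenvalues = 3 spanning trees. There is one zero in the spectrum, matching the 1 component.

x^3 - 6x^2 + 9x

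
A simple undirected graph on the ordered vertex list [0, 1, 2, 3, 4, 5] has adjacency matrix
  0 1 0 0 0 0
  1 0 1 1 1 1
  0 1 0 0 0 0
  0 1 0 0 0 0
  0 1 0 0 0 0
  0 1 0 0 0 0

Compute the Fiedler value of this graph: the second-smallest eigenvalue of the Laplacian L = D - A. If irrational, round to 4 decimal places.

Each diagonal entry of L is the vertex degree and each off-diagonal entry is -1 where an edge is present, 0 otherwise; in the order [0, 1, 2, 3, 4, 5] the diagonal is [1, 5, 1, 1, 1, 1]. Computing the eigenvalues of L and sorting gives [0, 1, 1, 1, 1, 6]. The Fiedler value lambda_2 = 1 is strictly positive, so the graph is connected.

1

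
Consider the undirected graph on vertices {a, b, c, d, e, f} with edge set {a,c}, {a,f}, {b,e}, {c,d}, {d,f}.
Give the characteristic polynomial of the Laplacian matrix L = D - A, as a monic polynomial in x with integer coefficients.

x^6 - 10x^5 + 36x^4 - 56x^3 + 32x^2

Each diagonal entry of L is the vertex degree and each off-diagonal entry is -1 where an edge is present, 0 otherwise; in the order [a, b, c, d, e, f] the diagonal is [2, 1, 2, 2, 1, 2]. L has integer entries, so p(x) = det(xI - L) has integer coefficients. Expanding the determinant yields x^6 - 10x^5 + 36x^4 - 56x^3 + 32x^2. The coefficient of x^5 equals -trace(L) = -10, matching the sum of degrees. The largest eigenvalue, 4, is at most the vertex count 6.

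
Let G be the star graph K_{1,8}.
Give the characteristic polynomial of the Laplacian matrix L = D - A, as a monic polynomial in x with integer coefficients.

x^9 - 16x^8 + 84x^7 - 224x^6 + 350x^5 - 336x^4 + 196x^3 - 64x^2 + 9x

The graph has 9 vertices and degree multiset [8, 1, 1, 1, 1, 1, 1, 1, 1]; D is the diagonal matrix of degrees and L = D - A. L has integer entries, so p(x) = det(xI - L) has integer coefficients. Expanding the determinant yields x^9 - 16x^8 + 84x^7 - 224x^6 + 350x^5 - 336x^4 + 196x^3 - 64x^2 + 9x. The coefficient of x^8 equals -trace(L) = -16, matching the sum of degrees. The eigenvalues sum to 16, which equals trace(L) = 2|E|.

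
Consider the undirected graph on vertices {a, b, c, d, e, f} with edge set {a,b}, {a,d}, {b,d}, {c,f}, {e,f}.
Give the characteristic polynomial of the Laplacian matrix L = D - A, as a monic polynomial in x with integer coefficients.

Reading degrees in the order [a, b, c, d, e, f] gives [2, 2, 1, 2, 1, 2]; set D = diag(2, 2, 1, 2, 1, 2) and form L = D - A. Computing det(xI - L) by cofactor expansion (or equivalently via sum-over-permutations) gives x^6 - 10x^5 + 36x^4 - 54x^3 + 27x^2. Since p(0) = det(-L) = 0, x divides p(x). The largest eigenvalue, 3, is at most the vertex count 6.

x^6 - 10x^5 + 36x^4 - 54x^3 + 27x^2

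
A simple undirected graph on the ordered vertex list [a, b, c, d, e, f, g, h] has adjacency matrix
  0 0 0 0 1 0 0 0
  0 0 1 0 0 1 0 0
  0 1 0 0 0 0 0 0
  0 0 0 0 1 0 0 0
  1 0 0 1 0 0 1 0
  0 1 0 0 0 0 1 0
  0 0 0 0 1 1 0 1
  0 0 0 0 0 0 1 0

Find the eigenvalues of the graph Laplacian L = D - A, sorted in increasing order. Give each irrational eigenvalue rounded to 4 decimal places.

With the vertex order [a, b, c, d, e, f, g, h], the degrees are [1, 2, 1, 1, 3, 2, 3, 1], giving D = diag(1, 2, 1, 1, 3, 2, 3, 1) and L = D - A. The multiplicity of 0 as a Laplacian eigenvalue equals the number of connected components. The single zero eigenvalue shows the graph is connected. There is one zero in the spectrum, matching the 1 component.

[0, 0.2243, 0.5858, 1, 1.4108, 2.7237, 3.4142, 4.6412]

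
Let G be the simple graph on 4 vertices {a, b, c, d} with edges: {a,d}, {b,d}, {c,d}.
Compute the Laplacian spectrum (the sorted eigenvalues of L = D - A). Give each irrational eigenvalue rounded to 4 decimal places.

[0, 1, 1, 4]

Reading degrees in the order [a, b, c, d] gives [1, 1, 1, 3]; set D = diag(1, 1, 1, 3) and form L = D - A. L is symmetric positive semidefinite, so every eigenvalue is real and nonnegative. The single zero eigenvalue shows the graph is connected. There is one zero in the spectrum, matching the 1 component.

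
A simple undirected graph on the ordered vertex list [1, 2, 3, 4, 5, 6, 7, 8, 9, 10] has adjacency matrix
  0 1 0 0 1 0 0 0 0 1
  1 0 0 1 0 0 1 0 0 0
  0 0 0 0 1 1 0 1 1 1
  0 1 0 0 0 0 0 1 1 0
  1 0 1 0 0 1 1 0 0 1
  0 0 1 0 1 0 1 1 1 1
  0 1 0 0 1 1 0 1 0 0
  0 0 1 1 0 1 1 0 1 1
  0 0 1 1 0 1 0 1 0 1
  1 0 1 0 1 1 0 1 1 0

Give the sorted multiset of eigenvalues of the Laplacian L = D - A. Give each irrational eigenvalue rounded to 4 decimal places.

Each diagonal entry of L is the vertex degree and each off-diagonal entry is -1 where an edge is present, 0 otherwise; in the order [1, 2, 3, 4, 5, 6, 7, 8, 9, 10] the diagonal is [3, 3, 5, 3, 5, 6, 4, 6, 5, 6]. Since every row of L sums to 0, the all-ones vector is in the kernel and 0 is an eigenvalue. The eigenvalues sum to 46, which equals trace(L) = 2|E|.

[0, 2.0135, 2.3024, 3.2869, 4.7937, 5.4689, 6.3746, 6.7645, 7.2470, 7.7486]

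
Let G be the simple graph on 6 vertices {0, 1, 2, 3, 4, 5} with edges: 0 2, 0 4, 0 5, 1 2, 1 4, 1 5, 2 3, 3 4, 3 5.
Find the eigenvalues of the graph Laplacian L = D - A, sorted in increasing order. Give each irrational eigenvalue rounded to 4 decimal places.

[0, 3, 3, 3, 3, 6]

With the vertex order [0, 1, 2, 3, 4, 5], the degrees are [3, 3, 3, 3, 3, 3], giving D = diag(3, 3, 3, 3, 3, 3) and L = D - A. L is symmetric positive semidefinite, so every eigenvalue is real and nonnegative. The single zero eigenvalue shows the graph is connected.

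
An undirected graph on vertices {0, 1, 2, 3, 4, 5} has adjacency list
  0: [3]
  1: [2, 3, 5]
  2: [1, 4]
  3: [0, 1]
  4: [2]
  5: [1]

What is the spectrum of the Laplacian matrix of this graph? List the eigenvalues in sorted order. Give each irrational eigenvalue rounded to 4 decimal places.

Each diagonal entry of L is the vertex degree and each off-diagonal entry is -1 where an edge is present, 0 otherwise; in the order [0, 1, 2, 3, 4, 5] the diagonal is [1, 3, 2, 2, 1, 1]. The multiplicity of 0 as a Laplacian eigenvalue equals the number of connected components. The single zero eigenvalue shows the graph is connected. By the matrix-tree theorem the graph has (1/6) * product of the nonzero eigenvalues = 1 spanning tree.

[0, 0.3820, 0.6972, 2, 2.6180, 4.3028]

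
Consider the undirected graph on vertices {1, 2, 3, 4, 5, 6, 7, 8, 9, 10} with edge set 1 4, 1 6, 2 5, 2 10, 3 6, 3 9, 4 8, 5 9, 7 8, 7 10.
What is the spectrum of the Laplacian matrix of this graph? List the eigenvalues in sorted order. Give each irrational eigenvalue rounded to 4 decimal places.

[0, 0.3820, 0.3820, 1.3820, 1.3820, 2.6180, 2.6180, 3.6180, 3.6180, 4]

Each diagonal entry of L is the vertex degree and each off-diagonal entry is -1 where an edge is present, 0 otherwise; in the order [1, 2, 3, 4, 5, 6, 7, 8, 9, 10] the diagonal is [2, 2, 2, 2, 2, 2, 2, 2, 2, 2]. Since every row of L sums to 0, the all-ones vector is in the kernel and 0 is an eigenvalue. By the matrix-tree theorem the graph has (1/10) * product of the nonzero eigenvalues = 10 spanning trees. The eigenvalues sum to 20, which equals trace(L) = 2|E|.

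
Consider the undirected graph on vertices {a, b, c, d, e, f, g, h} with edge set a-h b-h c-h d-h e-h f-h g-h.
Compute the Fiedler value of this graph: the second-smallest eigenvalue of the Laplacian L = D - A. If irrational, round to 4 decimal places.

1

Reading degrees in the order [a, b, c, d, e, f, g, h] gives [1, 1, 1, 1, 1, 1, 1, 7]; set D = diag(1, 1, 1, 1, 1, 1, 1, 7) and form L = D - A. The sorted Laplacian eigenvalues are [0, 1, 1, 1, 1, 1, 1, 8]; the algebraic connectivity is the second entry, 1. The largest eigenvalue, 8, is at most the vertex count 8.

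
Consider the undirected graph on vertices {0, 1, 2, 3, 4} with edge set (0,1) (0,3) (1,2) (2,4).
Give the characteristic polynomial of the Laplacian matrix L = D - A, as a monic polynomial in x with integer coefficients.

Each diagonal entry of L is the vertex degree and each off-diagonal entry is -1 where an edge is present, 0 otherwise; in the order [0, 1, 2, 3, 4] the diagonal is [2, 2, 2, 1, 1]. Computing det(xI - L) by cofactor expansion (or equivalently via sum-over-permutations) gives x^5 - 8x^4 + 21x^3 - 20x^2 + 5x. The coefficient of x^4 equals -trace(L) = -8, matching the sum of degrees. The largest eigenvalue, 3.6180, is at most the vertex count 5.

x^5 - 8x^4 + 21x^3 - 20x^2 + 5x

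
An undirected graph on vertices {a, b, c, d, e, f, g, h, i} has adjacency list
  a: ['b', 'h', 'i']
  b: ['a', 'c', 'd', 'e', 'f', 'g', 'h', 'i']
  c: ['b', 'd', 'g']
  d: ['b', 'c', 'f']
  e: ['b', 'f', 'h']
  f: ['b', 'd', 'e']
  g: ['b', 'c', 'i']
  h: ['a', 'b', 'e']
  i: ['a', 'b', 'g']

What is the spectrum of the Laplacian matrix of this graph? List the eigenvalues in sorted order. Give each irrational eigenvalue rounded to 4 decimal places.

With the vertex order [a, b, c, d, e, f, g, h, i], the degrees are [3, 8, 3, 3, 3, 3, 3, 3, 3], giving D = diag(3, 8, 3, 3, 3, 3, 3, 3, 3) and L = D - A. Since every row of L sums to 0, the all-ones vector is in the kernel and 0 is an eigenvalue. The single zero eigenvalue shows the graph is connected. There is one zero in the spectrum, matching the 1 component. The eigenvalues sum to 32, which equals trace(L) = 2|E|.

[0, 1.5858, 1.5858, 3, 3, 4.4142, 4.4142, 5, 9]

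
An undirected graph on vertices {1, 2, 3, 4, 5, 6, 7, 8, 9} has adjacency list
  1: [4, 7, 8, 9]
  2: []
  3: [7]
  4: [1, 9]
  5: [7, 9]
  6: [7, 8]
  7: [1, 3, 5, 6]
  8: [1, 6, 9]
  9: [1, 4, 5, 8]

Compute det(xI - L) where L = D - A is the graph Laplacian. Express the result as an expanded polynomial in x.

With the vertex order [1, 2, 3, 4, 5, 6, 7, 8, 9], the degrees are [4, 0, 1, 2, 2, 2, 4, 3, 4], giving D = diag(4, 0, 1, 2, 2, 2, 4, 3, 4) and L = D - A. Computing det(xI - L) by cofactor expansion (or equivalently via sum-over-permutations) gives x^9 - 22x^8 + 196x^7 - 910x^6 + 2360x^5 - 3394x^4 + 2490x^3 - 712x^2. Since p(0) = det(-L) = 0, x divides p(x). There are 2 zeros in the spectrum, matching the 2 components. The eigenvalues sum to 22, which equals trace(L) = 2|E|.

x^9 - 22x^8 + 196x^7 - 910x^6 + 2360x^5 - 3394x^4 + 2490x^3 - 712x^2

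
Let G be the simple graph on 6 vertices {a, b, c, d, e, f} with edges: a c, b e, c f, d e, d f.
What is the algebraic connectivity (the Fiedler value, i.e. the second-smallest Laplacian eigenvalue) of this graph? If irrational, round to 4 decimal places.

0.2679

Each diagonal entry of L is the vertex degree and each off-diagonal entry is -1 where an edge is present, 0 otherwise; in the order [a, b, c, d, e, f] the diagonal is [1, 1, 2, 2, 2, 2]. The sorted Laplacian eigenvalues are [0, 0.2679, 1, 2, 3, 3.7321]; the algebraic connectivity is the second entry, 0.2679. By the matrix-tree theorem the graph has (1/6) * product of the nonzero eigenvalues = 1 spanning tree.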